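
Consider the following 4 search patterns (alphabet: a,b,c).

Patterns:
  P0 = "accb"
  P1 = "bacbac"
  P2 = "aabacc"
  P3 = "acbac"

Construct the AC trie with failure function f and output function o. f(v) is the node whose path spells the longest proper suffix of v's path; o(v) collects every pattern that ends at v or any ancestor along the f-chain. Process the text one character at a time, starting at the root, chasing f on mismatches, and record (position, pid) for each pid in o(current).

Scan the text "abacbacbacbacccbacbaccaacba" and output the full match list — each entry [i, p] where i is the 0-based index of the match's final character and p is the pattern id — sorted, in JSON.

Build automaton:
Trie nodes:
  0='ε' goto a→1 b→5
  1='a' goto a→11 c→2
  2='ac' goto b→16 c→3
  3='acc' goto b→4
  4='accb' goto ·  [P0 ends]
  5='b' goto a→6
  6='ba' goto c→7
  7='bac' goto b→8
  8='bacb' goto a→9
  9='bacba' goto c→10
  10='bacbac' goto ·  [P1 ends]
  11='aa' goto b→12
  12='aab' goto a→13
  13='aaba' goto c→14
  14='aabac' goto c→15
  15='aabacc' goto ·  [P2 ends]
  16='acb' goto a→17
  17='acba' goto c→18
  18='acbac' goto ·  [P3 ends]

Failure links (BFS by depth):
  n1('a'): parent n0 fail=0; on 'a' 0 → fail=0;  out ∅∪∅=∅
  n5('b'): parent n0 fail=0; on 'b' 0 → fail=0;  out ∅∪∅=∅
  n2('ac'): parent n1 fail=0; on 'c' 0 → fail=0;  out ∅∪∅=∅
  n6('ba'): parent n5 fail=0; on 'a' 0 → fail=1;  out ∅∪∅=∅
  n11('aa'): parent n1 fail=0; on 'a' 0 → fail=1;  out ∅∪∅=∅
  n3('acc'): parent n2 fail=0; on 'c' 0 → fail=0;  out ∅∪∅=∅
  n7('bac'): parent n6 fail=1; on 'c' 1 → fail=2;  out ∅∪∅=∅
  n12('aab'): parent n11 fail=1; on 'b' 1→0 → fail=5;  out ∅∪∅=∅
  n16('acb'): parent n2 fail=0; on 'b' 0 → fail=5;  out ∅∪∅=∅
  n4('accb'): parent n3 fail=0; on 'b' 0 → fail=5;  out {0}∪∅={0}
  n8('bacb'): parent n7 fail=2; on 'b' 2 → fail=16;  out ∅∪∅=∅
  n13('aaba'): parent n12 fail=5; on 'a' 5 → fail=6;  out ∅∪∅=∅
  n17('acba'): parent n16 fail=5; on 'a' 5 → fail=6;  out ∅∪∅=∅
  n9('bacba'): parent n8 fail=16; on 'a' 16 → fail=17;  out ∅∪∅=∅
  n14('aabac'): parent n13 fail=6; on 'c' 6 → fail=7;  out ∅∪∅=∅
  n18('acbac'): parent n17 fail=6; on 'c' 6 → fail=7;  out {3}∪∅={3}
  n10('bacbac'): parent n9 fail=17; on 'c' 17 → fail=18;  out {1}∪{3}={1,3}
  n15('aabacc'): parent n14 fail=7; on 'c' 7→2 → fail=3;  out {2}∪∅={2}

Text stream:
[0] read 'a'  n0⇒n1
[1] read 'b'  n1⇒n5 ·f
[2] read 'a'  n5⇒n6
[3] read 'c'  n6⇒n7
[4] read 'b'  n7⇒n8
[5] read 'a'  n8⇒n9
[6] read 'c'  n9⇒n10  ** P1@[1:6],P3@[2:6]
[7] read 'b'  n10⇒n8 ·f
[8] read 'a'  n8⇒n9
[9] read 'c'  n9⇒n10  ** P1@[4:9],P3@[5:9]
[10] read 'b'  n10⇒n8 ·f
[11] read 'a'  n8⇒n9
[12] read 'c'  n9⇒n10  ** P1@[7:12],P3@[8:12]
[13] read 'c'  n10⇒n3 ·f
[14] read 'c'  n3⇒n0 ·f
[15] read 'b'  n0⇒n5
[16] read 'a'  n5⇒n6
[17] read 'c'  n6⇒n7
[18] read 'b'  n7⇒n8
[19] read 'a'  n8⇒n9
[20] read 'c'  n9⇒n10  ** P1@[15:20],P3@[16:20]
[21] read 'c'  n10⇒n3 ·f
[22] read 'a'  n3⇒n1 ·f
[23] read 'a'  n1⇒n11
[24] read 'c'  n11⇒n2 ·f
[25] read 'b'  n2⇒n16
[26] read 'a'  n16⇒n17

Result: [[6,1],[6,3],[9,1],[9,3],[12,1],[12,3],[20,1],[20,3]]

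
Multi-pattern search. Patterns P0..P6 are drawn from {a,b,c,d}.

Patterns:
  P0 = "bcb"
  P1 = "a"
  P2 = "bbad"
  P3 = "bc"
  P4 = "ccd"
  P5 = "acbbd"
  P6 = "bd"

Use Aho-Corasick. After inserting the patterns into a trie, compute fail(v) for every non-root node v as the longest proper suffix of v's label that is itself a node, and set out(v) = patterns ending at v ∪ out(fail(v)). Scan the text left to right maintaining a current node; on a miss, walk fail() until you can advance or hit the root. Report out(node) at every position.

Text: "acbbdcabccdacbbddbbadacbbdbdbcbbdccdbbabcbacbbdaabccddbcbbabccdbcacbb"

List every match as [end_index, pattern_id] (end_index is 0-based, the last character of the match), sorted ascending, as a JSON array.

Construct AC machine:
Trie nodes:
  n0 'ε': a→4 b→1 c→8
  n1 'b': b→5 c→2 d→15
  n2 'bc': b→3  [P3 ends]
  n3 'bcb': ·  [P0 ends]
  n4 'a': c→11  [P1 ends]
  n5 'bb': a→6
  n6 'bba': d→7
  n7 'bbad': ·  [P2 ends]
  n8 'c': c→9
  n9 'cc': d→10
  n10 'ccd': ·  [P4 ends]
  n11 'ac': b→12
  n12 'acb': b→13
  n13 'acbb': d→14
  n14 'acbbd': ·  [P5 ends]
  n15 'bd': ·  [P6 ends]

BFS fail/out derivation:
  n1('b'): parent n0 fail=0; on 'b' 0 → fail=0;  out ∅∪∅=∅
  n4('a'): parent n0 fail=0; on 'a' 0 → fail=0;  out {1}∪∅={1}
  n8('c'): parent n0 fail=0; on 'c' 0 → fail=0;  out ∅∪∅=∅
  n2('bc'): parent n1 fail=0; on 'c' 0 → fail=8;  out {3}∪∅={3}
  n5('bb'): parent n1 fail=0; on 'b' 0 → fail=1;  out ∅∪∅=∅
  n9('cc'): parent n8 fail=0; on 'c' 0 → fail=8;  out ∅∪∅=∅
  n11('ac'): parent n4 fail=0; on 'c' 0 → fail=8;  out ∅∪∅=∅
  n15('bd'): parent n1 fail=0; on 'd' 0 → fail=0;  out {6}∪∅={6}
  n3('bcb'): parent n2 fail=8; on 'b' 8→0 → fail=1;  out {0}∪∅={0}
  n6('bba'): parent n5 fail=1; on 'a' 1→0 → fail=4;  out ∅∪{1}={1}
  n10('ccd'): parent n9 fail=8; on 'd' 8→0 → fail=0;  out {4}∪∅={4}
  n12('acb'): parent n11 fail=8; on 'b' 8→0 → fail=1;  out ∅∪∅=∅
  n7('bbad'): parent n6 fail=4; on 'd' 4→0 → fail=0;  out {2}∪∅={2}
  n13('acbb'): parent n12 fail=1; on 'b' 1 → fail=5;  out ∅∪∅=∅
  n14('acbbd'): parent n13 fail=5; on 'd' 5→1 → fail=15;  out {5}∪{6}={5,6}

Scan:
pos 0 'a': at 4  ** P1@[0:0]
pos 1 'c': at 11
pos 2 'b': at 12
pos 3 'b': at 13
pos 4 'd': at 14  ** P5@[0:4],P6@[3:4]
pos 5 'c': at 8 (via fail)
pos 6 'a': at 4 (via fail)  ** P1@[6:6]
pos 7 'b': at 1 (via fail)
pos 8 'c': at 2  ** P3@[7:8]
pos 9 'c': at 9 (via fail)
pos 10 'd': at 10  ** P4@[8:10]
pos 11 'a': at 4 (via fail)  ** P1@[11:11]
pos 12 'c': at 11
pos 13 'b': at 12
pos 14 'b': at 13
pos 15 'd': at 14  ** P5@[11:15],P6@[14:15]
pos 16 'd': at 0 (via fail)
pos 17 'b': at 1
pos 18 'b': at 5
pos 19 'a': at 6  ** P1@[19:19]
pos 20 'd': at 7  ** P2@[17:20]
pos 21 'a': at 4 (via fail)  ** P1@[21:21]
pos 22 'c': at 11
pos 23 'b': at 12
pos 24 'b': at 13
pos 25 'd': at 14  ** P5@[21:25],P6@[24:25]
pos 26 'b': at 1 (via fail)
pos 27 'd': at 15  ** P6@[26:27]
pos 28 'b': at 1 (via fail)
pos 29 'c': at 2  ** P3@[28:29]
pos 30 'b': at 3  ** P0@[28:30]
pos 31 'b': at 5 (via fail)
pos 32 'd': at 15 (via fail)  ** P6@[31:32]
pos 33 'c': at 8 (via fail)
pos 34 'c': at 9
pos 35 'd': at 10  ** P4@[33:35]
pos 36 'b': at 1 (via fail)
pos 37 'b': at 5
pos 38 'a': at 6  ** P1@[38:38]
pos 39 'b': at 1 (via fail)
pos 40 'c': at 2  ** P3@[39:40]
pos 41 'b': at 3  ** P0@[39:41]
pos 42 'a': at 4 (via fail)  ** P1@[42:42]
pos 43 'c': at 11
pos 44 'b': at 12
pos 45 'b': at 13
pos 46 'd': at 14  ** P5@[42:46],P6@[45:46]
pos 47 'a': at 4 (via fail)  ** P1@[47:47]
pos 48 'a': at 4 (via fail)  ** P1@[48:48]
pos 49 'b': at 1 (via fail)
pos 50 'c': at 2  ** P3@[49:50]
pos 51 'c': at 9 (via fail)
pos 52 'd': at 10  ** P4@[50:52]
pos 53 'd': at 0 (via fail)
pos 54 'b': at 1
pos 55 'c': at 2  ** P3@[54:55]
pos 56 'b': at 3  ** P0@[54:56]
pos 57 'b': at 5 (via fail)
pos 58 'a': at 6  ** P1@[58:58]
pos 59 'b': at 1 (via fail)
pos 60 'c': at 2  ** P3@[59:60]
pos 61 'c': at 9 (via fail)
pos 62 'd': at 10  ** P4@[60:62]
pos 63 'b': at 1 (via fail)
pos 64 'c': at 2  ** P3@[63:64]
pos 65 'a': at 4 (via fail)  ** P1@[65:65]
pos 66 'c': at 11
pos 67 'b': at 12
pos 68 'b': at 13

All matches (sorted): [[0,1],[4,5],[4,6],[6,1],[8,3],[10,4],[11,1],[15,5],[15,6],[19,1],[20,2],[21,1],[25,5],[25,6],[27,6],[29,3],[30,0],[32,6],[35,4],[38,1],[40,3],[41,0],[42,1],[46,5],[46,6],[47,1],[48,1],[50,3],[52,4],[55,3],[56,0],[58,1],[60,3],[62,4],[64,3],[65,1]]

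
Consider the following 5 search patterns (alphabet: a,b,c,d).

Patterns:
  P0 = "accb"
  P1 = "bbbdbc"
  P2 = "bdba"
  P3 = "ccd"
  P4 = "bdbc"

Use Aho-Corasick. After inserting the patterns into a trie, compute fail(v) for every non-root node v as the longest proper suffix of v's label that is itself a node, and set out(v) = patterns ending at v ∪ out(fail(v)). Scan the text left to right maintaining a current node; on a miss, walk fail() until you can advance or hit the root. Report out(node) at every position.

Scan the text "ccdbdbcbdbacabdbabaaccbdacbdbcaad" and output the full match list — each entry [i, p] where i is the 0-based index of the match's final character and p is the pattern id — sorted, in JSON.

Build:
Trie nodes:
  n0 'ε': a→1 b→5 c→14
  n1 'a': c→2
  n2 'ac': c→3
  n3 'acc': b→4
  n4 'accb': ·  ←P0
  n5 'b': b→6 d→11
  n6 'bb': b→7
  n7 'bbb': d→8
  n8 'bbbd': b→9
  n9 'bbbdb': c→10
  n10 'bbbdbc': ·  ←P1
  n11 'bd': b→12
  n12 'bdb': a→13 c→17
  n13 'bdba': ·  ←P2
  n14 'c': c→15
  n15 'cc': d→16
  n16 'ccd': ·  ←P3
  n17 'bdbc': ·  ←P4

BFS fail/out derivation:
  n1('a'): parent n0 fail=0; on 'a' 0 → fail=0;  out ∅∪∅=∅
  n5('b'): parent n0 fail=0; on 'b' 0 → fail=0;  out ∅∪∅=∅
  n14('c'): parent n0 fail=0; on 'c' 0 → fail=0;  out ∅∪∅=∅
  n2('ac'): parent n1 fail=0; on 'c' 0 → fail=14;  out ∅∪∅=∅
  n6('bb'): parent n5 fail=0; on 'b' 0 → fail=5;  out ∅∪∅=∅
  n11('bd'): parent n5 fail=0; on 'd' 0 → fail=0;  out ∅∪∅=∅
  n15('cc'): parent n14 fail=0; on 'c' 0 → fail=14;  out ∅∪∅=∅
  n3('acc'): parent n2 fail=14; on 'c' 14 → fail=15;  out ∅∪∅=∅
  n7('bbb'): parent n6 fail=5; on 'b' 5 → fail=6;  out ∅∪∅=∅
  n12('bdb'): parent n11 fail=0; on 'b' 0 → fail=5;  out ∅∪∅=∅
  n16('ccd'): parent n15 fail=14; on 'd' 14→0 → fail=0;  out {3}∪∅={3}
  n4('accb'): parent n3 fail=15; on 'b' 15→14→0 → fail=5;  out {0}∪∅={0}
  n8('bbbd'): parent n7 fail=6; on 'd' 6→5 → fail=11;  out ∅∪∅=∅
  n13('bdba'): parent n12 fail=5; on 'a' 5→0 → fail=1;  out {2}∪∅={2}
  n17('bdbc'): parent n12 fail=5; on 'c' 5→0 → fail=14;  out {4}∪∅={4}
  n9('bbbdb'): parent n8 fail=11; on 'b' 11 → fail=12;  out ∅∪∅=∅
  n10('bbbdbc'): parent n9 fail=12; on 'c' 12 → fail=17;  out {1}∪{4}={1,4}

Text stream:
i=0 'c': node 0→14
i=1 'c': node 14→15
i=2 'd': node 15→16  ** P3@[0:2]
i=3 'b': node 16→5 ·f
i=4 'd': node 5→11
i=5 'b': node 11→12
i=6 'c': node 12→17  ** P4@[3:6]
i=7 'b': node 17→5 ·f
i=8 'd': node 5→11
i=9 'b': node 11→12
i=10 'a': node 12→13  ** P2@[7:10]
i=11 'c': node 13→2 ·f
i=12 'a': node 2→1 ·f
i=13 'b': node 1→5 ·f
i=14 'd': node 5→11
i=15 'b': node 11→12
i=16 'a': node 12→13  ** P2@[13:16]
i=17 'b': node 13→5 ·f
i=18 'a': node 5→1 ·f
i=19 'a': node 1→1 ·f
i=20 'c': node 1→2
i=21 'c': node 2→3
i=22 'b': node 3→4  ** P0@[19:22]
i=23 'd': node 4→11 ·f
i=24 'a': node 11→1 ·f
i=25 'c': node 1→2
i=26 'b': node 2→5 ·f
i=27 'd': node 5→11
i=28 'b': node 11→12
i=29 'c': node 12→17  ** P4@[26:29]
i=30 'a': node 17→1 ·f
i=31 'a': node 1→1 ·f
i=32 'd': node 1→0 ·f

Result: [[2,3],[6,4],[10,2],[16,2],[22,0],[29,4]]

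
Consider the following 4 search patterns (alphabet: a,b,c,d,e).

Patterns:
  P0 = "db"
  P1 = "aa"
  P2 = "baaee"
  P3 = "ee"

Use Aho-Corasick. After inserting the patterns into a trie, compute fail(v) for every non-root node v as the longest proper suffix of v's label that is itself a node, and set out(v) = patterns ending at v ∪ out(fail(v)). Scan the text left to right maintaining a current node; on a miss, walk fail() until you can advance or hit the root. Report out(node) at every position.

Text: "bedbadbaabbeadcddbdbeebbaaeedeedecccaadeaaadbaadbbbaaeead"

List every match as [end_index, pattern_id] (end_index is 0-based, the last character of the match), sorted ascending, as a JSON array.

Build:
Trie (insert patterns):
  0='ε' goto a→3 b→5 d→1 e→10
  1='d' goto b→2
  2='db' goto ·  [P0 ends]
  3='a' goto a→4
  4='aa' goto ·  [P1 ends]
  5='b' goto a→6
  6='ba' goto a→7
  7='baa' goto e→8
  8='baae' goto e→9
  9='baaee' goto ·  [P2 ends]
  10='e' goto e→11
  11='ee' goto ·  [P3 ends]

BFS fail/out derivation:
  fail(1) 'd': from fail(0)=0 chase 'd': 0 ⇒ 0;  out=∅∪out(0)=∅
  fail(3) 'a': from fail(0)=0 chase 'a': 0 ⇒ 0;  out=∅∪out(0)=∅
  fail(5) 'b': from fail(0)=0 chase 'b': 0 ⇒ 0;  out=∅∪out(0)=∅
  fail(10) 'e': from fail(0)=0 chase 'e': 0 ⇒ 0;  out=∅∪out(0)=∅
  fail(2) 'db': from fail(1)=0 chase 'b': 0 ⇒ 5;  out={0}∪out(5)={0}
  fail(4) 'aa': from fail(3)=0 chase 'a': 0 ⇒ 3;  out={1}∪out(3)={1}
  fail(6) 'ba': from fail(5)=0 chase 'a': 0 ⇒ 3;  out=∅∪out(3)=∅
  fail(11) 'ee': from fail(10)=0 chase 'e': 0 ⇒ 10;  out={3}∪out(10)={3}
  fail(7) 'baa': from fail(6)=3 chase 'a': 3 ⇒ 4;  out=∅∪out(4)={1}
  fail(8) 'baae': from fail(7)=4 chase 'e': 4→3→0 ⇒ 10;  out=∅∪out(10)=∅
  fail(9) 'baaee': from fail(8)=10 chase 'e': 10 ⇒ 11;  out={2}∪out(11)={2,3}

Text stream:
pos 0 'b': at 5
pos 1 'e': at 10 ·f
pos 2 'd': at 1 ·f
pos 3 'b': at 2  → match P0@[2:3]
pos 4 'a': at 6 ·f
pos 5 'd': at 1 ·f
pos 6 'b': at 2  → match P0@[5:6]
pos 7 'a': at 6 ·f
pos 8 'a': at 7  → match P1@[7:8]
pos 9 'b': at 5 ·f
pos 10 'b': at 5 ·f
pos 11 'e': at 10 ·f
pos 12 'a': at 3 ·f
pos 13 'd': at 1 ·f
pos 14 'c': at 0 ·f
pos 15 'd': at 1
pos 16 'd': at 1 ·f
pos 17 'b': at 2  → match P0@[16:17]
pos 18 'd': at 1 ·f
pos 19 'b': at 2  → match P0@[18:19]
pos 20 'e': at 10 ·f
pos 21 'e': at 11  → match P3@[20:21]
pos 22 'b': at 5 ·f
pos 23 'b': at 5 ·f
pos 24 'a': at 6
pos 25 'a': at 7  → match P1@[24:25]
pos 26 'e': at 8
pos 27 'e': at 9  → match P2@[23:27],P3@[26:27]
pos 28 'd': at 1 ·f
pos 29 'e': at 10 ·f
pos 30 'e': at 11  → match P3@[29:30]
pos 31 'd': at 1 ·f
pos 32 'e': at 10 ·f
pos 33 'c': at 0 ·f
pos 34 'c': at 0
pos 35 'c': at 0
pos 36 'a': at 3
pos 37 'a': at 4  → match P1@[36:37]
pos 38 'd': at 1 ·f
pos 39 'e': at 10 ·f
pos 40 'a': at 3 ·f
pos 41 'a': at 4  → match P1@[40:41]
pos 42 'a': at 4 ·f  → match P1@[41:42]
pos 43 'd': at 1 ·f
pos 44 'b': at 2  → match P0@[43:44]
pos 45 'a': at 6 ·f
pos 46 'a': at 7  → match P1@[45:46]
pos 47 'd': at 1 ·f
pos 48 'b': at 2  → match P0@[47:48]
pos 49 'b': at 5 ·f
pos 50 'b': at 5 ·f
pos 51 'a': at 6
pos 52 'a': at 7  → match P1@[51:52]
pos 53 'e': at 8
pos 54 'e': at 9  → match P2@[50:54],P3@[53:54]
pos 55 'a': at 3 ·f
pos 56 'd': at 1 ·f

All matches (sorted): [[3,0],[6,0],[8,1],[17,0],[19,0],[21,3],[25,1],[27,2],[27,3],[30,3],[37,1],[41,1],[42,1],[44,0],[46,1],[48,0],[52,1],[54,2],[54,3]]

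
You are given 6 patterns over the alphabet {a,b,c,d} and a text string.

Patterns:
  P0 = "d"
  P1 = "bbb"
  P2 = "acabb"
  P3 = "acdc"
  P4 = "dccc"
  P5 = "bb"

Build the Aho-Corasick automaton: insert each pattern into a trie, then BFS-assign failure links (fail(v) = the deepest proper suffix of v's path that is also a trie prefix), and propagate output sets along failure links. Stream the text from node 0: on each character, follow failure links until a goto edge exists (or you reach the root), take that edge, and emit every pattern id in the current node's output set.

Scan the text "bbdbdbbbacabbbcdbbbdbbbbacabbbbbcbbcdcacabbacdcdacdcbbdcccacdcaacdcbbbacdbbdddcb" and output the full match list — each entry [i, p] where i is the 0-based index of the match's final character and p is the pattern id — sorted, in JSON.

Build automaton:
Trie (insert patterns):
  0='ε' goto a→5 b→2 d→1
  1='d' goto c→12  ←P0
  2='b' goto b→3
  3='bb' goto b→4  ←P5
  4='bbb' goto ·  ←P1
  5='a' goto c→6
  6='ac' goto a→7 d→10
  7='aca' goto b→8
  8='acab' goto b→9
  9='acabb' goto ·  ←P2
  10='acd' goto c→11
  11='acdc' goto ·  ←P3
  12='dc' goto c→13
  13='dcc' goto c→14
  14='dccc' goto ·  ←P4

BFS fail/out derivation:
  n1('d'): parent n0 fail=0; on 'd' 0 → fail=0;  out {0}∪∅={0}
  n2('b'): parent n0 fail=0; on 'b' 0 → fail=0;  out ∅∪∅=∅
  n5('a'): parent n0 fail=0; on 'a' 0 → fail=0;  out ∅∪∅=∅
  n3('bb'): parent n2 fail=0; on 'b' 0 → fail=2;  out {5}∪∅={5}
  n6('ac'): parent n5 fail=0; on 'c' 0 → fail=0;  out ∅∪∅=∅
  n12('dc'): parent n1 fail=0; on 'c' 0 → fail=0;  out ∅∪∅=∅
  n4('bbb'): parent n3 fail=2; on 'b' 2 → fail=3;  out {1}∪{5}={1,5}
  n7('aca'): parent n6 fail=0; on 'a' 0 → fail=5;  out ∅∪∅=∅
  n10('acd'): parent n6 fail=0; on 'd' 0 → fail=1;  out ∅∪{0}={0}
  n13('dcc'): parent n12 fail=0; on 'c' 0 → fail=0;  out ∅∪∅=∅
  n8('acab'): parent n7 fail=5; on 'b' 5→0 → fail=2;  out ∅∪∅=∅
  n11('acdc'): parent n10 fail=1; on 'c' 1 → fail=12;  out {3}∪∅={3}
  n14('dccc'): parent n13 fail=0; on 'c' 0 → fail=0;  out {4}∪∅={4}
  n9('acabb'): parent n8 fail=2; on 'b' 2 → fail=3;  out {2}∪{5}={2,5}

Text stream:
i=0 'b': node 0→2
i=1 'b': node 2→3  → match P5@[0:1]
i=2 'd': node 3→1 (via fail)  → match P0@[2:2]
i=3 'b': node 1→2 (via fail)
i=4 'd': node 2→1 (via fail)  → match P0@[4:4]
i=5 'b': node 1→2 (via fail)
i=6 'b': node 2→3  → match P5@[5:6]
i=7 'b': node 3→4  → match P1@[5:7],P5@[6:7]
i=8 'a': node 4→5 (via fail)
i=9 'c': node 5→6
i=10 'a': node 6→7
i=11 'b': node 7→8
i=12 'b': node 8→9  → match P2@[8:12],P5@[11:12]
i=13 'b': node 9→4 (via fail)  → match P1@[11:13],P5@[12:13]
i=14 'c': node 4→0 (via fail)
i=15 'd': node 0→1  → match P0@[15:15]
i=16 'b': node 1→2 (via fail)
i=17 'b': node 2→3  → match P5@[16:17]
i=18 'b': node 3→4  → match P1@[16:18],P5@[17:18]
i=19 'd': node 4→1 (via fail)  → match P0@[19:19]
i=20 'b': node 1→2 (via fail)
i=21 'b': node 2→3  → match P5@[20:21]
i=22 'b': node 3→4  → match P1@[20:22],P5@[21:22]
i=23 'b': node 4→4 (via fail)  → match P1@[21:23],P5@[22:23]
i=24 'a': node 4→5 (via fail)
i=25 'c': node 5→6
i=26 'a': node 6→7
i=27 'b': node 7→8
i=28 'b': node 8→9  → match P2@[24:28],P5@[27:28]
i=29 'b': node 9→4 (via fail)  → match P1@[27:29],P5@[28:29]
i=30 'b': node 4→4 (via fail)  → match P1@[28:30],P5@[29:30]
i=31 'b': node 4→4 (via fail)  → match P1@[29:31],P5@[30:31]
i=32 'c': node 4→0 (via fail)
i=33 'b': node 0→2
i=34 'b': node 2→3  → match P5@[33:34]
i=35 'c': node 3→0 (via fail)
i=36 'd': node 0→1  → match P0@[36:36]
i=37 'c': node 1→12
i=38 'a': node 12→5 (via fail)
i=39 'c': node 5→6
i=40 'a': node 6→7
i=41 'b': node 7→8
i=42 'b': node 8→9  → match P2@[38:42],P5@[41:42]
i=43 'a': node 9→5 (via fail)
i=44 'c': node 5→6
i=45 'd': node 6→10  → match P0@[45:45]
i=46 'c': node 10→11  → match P3@[43:46]
i=47 'd': node 11→1 (via fail)  → match P0@[47:47]
i=48 'a': node 1→5 (via fail)
i=49 'c': node 5→6
i=50 'd': node 6→10  → match P0@[50:50]
i=51 'c': node 10→11  → match P3@[48:51]
i=52 'b': node 11→2 (via fail)
i=53 'b': node 2→3  → match P5@[52:53]
i=54 'd': node 3→1 (via fail)  → match P0@[54:54]
i=55 'c': node 1→12
i=56 'c': node 12→13
i=57 'c': node 13→14  → match P4@[54:57]
i=58 'a': node 14→5 (via fail)
i=59 'c': node 5→6
i=60 'd': node 6→10  → match P0@[60:60]
i=61 'c': node 10→11  → match P3@[58:61]
i=62 'a': node 11→5 (via fail)
i=63 'a': node 5→5 (via fail)
i=64 'c': node 5→6
i=65 'd': node 6→10  → match P0@[65:65]
i=66 'c': node 10→11  → match P3@[63:66]
i=67 'b': node 11→2 (via fail)
i=68 'b': node 2→3  → match P5@[67:68]
i=69 'b': node 3→4  → match P1@[67:69],P5@[68:69]
i=70 'a': node 4→5 (via fail)
i=71 'c': node 5→6
i=72 'd': node 6→10  → match P0@[72:72]
i=73 'b': node 10→2 (via fail)
i=74 'b': node 2→3  → match P5@[73:74]
i=75 'd': node 3→1 (via fail)  → match P0@[75:75]
i=76 'd': node 1→1 (via fail)  → match P0@[76:76]
i=77 'd': node 1→1 (via fail)  → match P0@[77:77]
i=78 'c': node 1→12
i=79 'b': node 12→2 (via fail)

All matches (sorted): [[1,5],[2,0],[4,0],[6,5],[7,1],[7,5],[12,2],[12,5],[13,1],[13,5],[15,0],[17,5],[18,1],[18,5],[19,0],[21,5],[22,1],[22,5],[23,1],[23,5],[28,2],[28,5],[29,1],[29,5],[30,1],[30,5],[31,1],[31,5],[34,5],[36,0],[42,2],[42,5],[45,0],[46,3],[47,0],[50,0],[51,3],[53,5],[54,0],[57,4],[60,0],[61,3],[65,0],[66,3],[68,5],[69,1],[69,5],[72,0],[74,5],[75,0],[76,0],[77,0]]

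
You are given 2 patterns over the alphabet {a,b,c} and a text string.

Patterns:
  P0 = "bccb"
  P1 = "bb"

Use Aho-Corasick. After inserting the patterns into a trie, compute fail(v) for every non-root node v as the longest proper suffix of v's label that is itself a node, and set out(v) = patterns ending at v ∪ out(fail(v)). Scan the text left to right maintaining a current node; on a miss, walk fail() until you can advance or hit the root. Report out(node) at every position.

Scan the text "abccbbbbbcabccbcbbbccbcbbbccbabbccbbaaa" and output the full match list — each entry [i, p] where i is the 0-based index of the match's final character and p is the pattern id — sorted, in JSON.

Construct AC machine:
Trie nodes:
  n0 'ε': b→1
  n1 'b': b→5 c→2
  n2 'bc': c→3
  n3 'bcc': b→4
  n4 'bccb': ·  [P0 ends]
  n5 'bb': ·  [P1 ends]

Failure links (BFS by depth):
  fail(1) 'b': from fail(0)=0 chase 'b': 0 ⇒ 0;  out=∅∪out(0)=∅
  fail(2) 'bc': from fail(1)=0 chase 'c': 0 ⇒ 0;  out=∅∪out(0)=∅
  fail(5) 'bb': from fail(1)=0 chase 'b': 0 ⇒ 1;  out={1}∪out(1)={1}
  fail(3) 'bcc': from fail(2)=0 chase 'c': 0 ⇒ 0;  out=∅∪out(0)=∅
  fail(4) 'bccb': from fail(3)=0 chase 'b': 0 ⇒ 1;  out={0}∪out(1)={0}

Text stream:
[0] read 'a'  n0⇒n0
[1] read 'b'  n0⇒n1
[2] read 'c'  n1⇒n2
[3] read 'c'  n2⇒n3
[4] read 'b'  n3⇒n4  → match P0@[1:4]
[5] read 'b'  n4⇒n5 (via fail)  → match P1@[4:5]
[6] read 'b'  n5⇒n5 (via fail)  → match P1@[5:6]
[7] read 'b'  n5⇒n5 (via fail)  → match P1@[6:7]
[8] read 'b'  n5⇒n5 (via fail)  → match P1@[7:8]
[9] read 'c'  n5⇒n2 (via fail)
[10] read 'a'  n2⇒n0 (via fail)
[11] read 'b'  n0⇒n1
[12] read 'c'  n1⇒n2
[13] read 'c'  n2⇒n3
[14] read 'b'  n3⇒n4  → match P0@[11:14]
[15] read 'c'  n4⇒n2 (via fail)
[16] read 'b'  n2⇒n1 (via fail)
[17] read 'b'  n1⇒n5  → match P1@[16:17]
[18] read 'b'  n5⇒n5 (via fail)  → match P1@[17:18]
[19] read 'c'  n5⇒n2 (via fail)
[20] read 'c'  n2⇒n3
[21] read 'b'  n3⇒n4  → match P0@[18:21]
[22] read 'c'  n4⇒n2 (via fail)
[23] read 'b'  n2⇒n1 (via fail)
[24] read 'b'  n1⇒n5  → match P1@[23:24]
[25] read 'b'  n5⇒n5 (via fail)  → match P1@[24:25]
[26] read 'c'  n5⇒n2 (via fail)
[27] read 'c'  n2⇒n3
[28] read 'b'  n3⇒n4  → match P0@[25:28]
[29] read 'a'  n4⇒n0 (via fail)
[30] read 'b'  n0⇒n1
[31] read 'b'  n1⇒n5  → match P1@[30:31]
[32] read 'c'  n5⇒n2 (via fail)
[33] read 'c'  n2⇒n3
[34] read 'b'  n3⇒n4  → match P0@[31:34]
[35] read 'b'  n4⇒n5 (via fail)  → match P1@[34:35]
[36] read 'a'  n5⇒n0 (via fail)
[37] read 'a'  n0⇒n0
[38] read 'a'  n0⇒n0

Matches: [[4,0],[5,1],[6,1],[7,1],[8,1],[14,0],[17,1],[18,1],[21,0],[24,1],[25,1],[28,0],[31,1],[34,0],[35,1]]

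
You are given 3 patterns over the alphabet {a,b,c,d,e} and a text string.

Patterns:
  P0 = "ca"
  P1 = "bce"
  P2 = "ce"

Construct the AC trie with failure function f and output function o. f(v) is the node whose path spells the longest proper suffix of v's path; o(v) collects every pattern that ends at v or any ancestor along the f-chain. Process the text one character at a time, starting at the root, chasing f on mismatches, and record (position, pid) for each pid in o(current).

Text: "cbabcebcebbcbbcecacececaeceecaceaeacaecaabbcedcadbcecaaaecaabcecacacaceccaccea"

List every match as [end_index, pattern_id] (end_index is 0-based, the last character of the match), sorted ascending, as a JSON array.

Build:
Trie (insert patterns):
  n0 'ε': b→3 c→1
  n1 'c': a→2 e→6
  n2 'ca': ·  ←P0
  n3 'b': c→4
  n4 'bc': e→5
  n5 'bce': ·  ←P1
  n6 'ce': ·  ←P2

Failure links (BFS by depth):
  fail(1) 'c': from fail(0)=0 chase 'c': 0 ⇒ 0;  out=∅∪out(0)=∅
  fail(3) 'b': from fail(0)=0 chase 'b': 0 ⇒ 0;  out=∅∪out(0)=∅
  fail(2) 'ca': from fail(1)=0 chase 'a': 0 ⇒ 0;  out={0}∪out(0)={0}
  fail(4) 'bc': from fail(3)=0 chase 'c': 0 ⇒ 1;  out=∅∪out(1)=∅
  fail(6) 'ce': from fail(1)=0 chase 'e': 0 ⇒ 0;  out={2}∪out(0)={2}
  fail(5) 'bce': from fail(4)=1 chase 'e': 1 ⇒ 6;  out={1}∪out(6)={1,2}

Run:
[0] read 'c'  n0⇒n1
[1] read 'b'  n1⇒n3 (via fail)
[2] read 'a'  n3⇒n0 (via fail)
[3] read 'b'  n0⇒n3
[4] read 'c'  n3⇒n4
[5] read 'e'  n4⇒n5  → match P1@[3:5],P2@[4:5]
[6] read 'b'  n5⇒n3 (via fail)
[7] read 'c'  n3⇒n4
[8] read 'e'  n4⇒n5  → match P1@[6:8],P2@[7:8]
[9] read 'b'  n5⇒n3 (via fail)
[10] read 'b'  n3⇒n3 (via fail)
[11] read 'c'  n3⇒n4
[12] read 'b'  n4⇒n3 (via fail)
[13] read 'b'  n3⇒n3 (via fail)
[14] read 'c'  n3⇒n4
[15] read 'e'  n4⇒n5  → match P1@[13:15],P2@[14:15]
[16] read 'c'  n5⇒n1 (via fail)
[17] read 'a'  n1⇒n2  → match P0@[16:17]
[18] read 'c'  n2⇒n1 (via fail)
[19] read 'e'  n1⇒n6  → match P2@[18:19]
[20] read 'c'  n6⇒n1 (via fail)
[21] read 'e'  n1⇒n6  → match P2@[20:21]
[22] read 'c'  n6⇒n1 (via fail)
[23] read 'a'  n1⇒n2  → match P0@[22:23]
[24] read 'e'  n2⇒n0 (via fail)
[25] read 'c'  n0⇒n1
[26] read 'e'  n1⇒n6  → match P2@[25:26]
[27] read 'e'  n6⇒n0 (via fail)
[28] read 'c'  n0⇒n1
[29] read 'a'  n1⇒n2  → match P0@[28:29]
[30] read 'c'  n2⇒n1 (via fail)
[31] read 'e'  n1⇒n6  → match P2@[30:31]
[32] read 'a'  n6⇒n0 (via fail)
[33] read 'e'  n0⇒n0
[34] read 'a'  n0⇒n0
[35] read 'c'  n0⇒n1
[36] read 'a'  n1⇒n2  → match P0@[35:36]
[37] read 'e'  n2⇒n0 (via fail)
[38] read 'c'  n0⇒n1
[39] read 'a'  n1⇒n2  → match P0@[38:39]
[40] read 'a'  n2⇒n0 (via fail)
[41] read 'b'  n0⇒n3
[42] read 'b'  n3⇒n3 (via fail)
[43] read 'c'  n3⇒n4
[44] read 'e'  n4⇒n5  → match P1@[42:44],P2@[43:44]
[45] read 'd'  n5⇒n0 (via fail)
[46] read 'c'  n0⇒n1
[47] read 'a'  n1⇒n2  → match P0@[46:47]
[48] read 'd'  n2⇒n0 (via fail)
[49] read 'b'  n0⇒n3
[50] read 'c'  n3⇒n4
[51] read 'e'  n4⇒n5  → match P1@[49:51],P2@[50:51]
[52] read 'c'  n5⇒n1 (via fail)
[53] read 'a'  n1⇒n2  → match P0@[52:53]
[54] read 'a'  n2⇒n0 (via fail)
[55] read 'a'  n0⇒n0
[56] read 'e'  n0⇒n0
[57] read 'c'  n0⇒n1
[58] read 'a'  n1⇒n2  → match P0@[57:58]
[59] read 'a'  n2⇒n0 (via fail)
[60] read 'b'  n0⇒n3
[61] read 'c'  n3⇒n4
[62] read 'e'  n4⇒n5  → match P1@[60:62],P2@[61:62]
[63] read 'c'  n5⇒n1 (via fail)
[64] read 'a'  n1⇒n2  → match P0@[63:64]
[65] read 'c'  n2⇒n1 (via fail)
[66] read 'a'  n1⇒n2  → match P0@[65:66]
[67] read 'c'  n2⇒n1 (via fail)
[68] read 'a'  n1⇒n2  → match P0@[67:68]
[69] read 'c'  n2⇒n1 (via fail)
[70] read 'e'  n1⇒n6  → match P2@[69:70]
[71] read 'c'  n6⇒n1 (via fail)
[72] read 'c'  n1⇒n1 (via fail)
[73] read 'a'  n1⇒n2  → match P0@[72:73]
[74] read 'c'  n2⇒n1 (via fail)
[75] read 'c'  n1⇒n1 (via fail)
[76] read 'e'  n1⇒n6  → match P2@[75:76]
[77] read 'a'  n6⇒n0 (via fail)

Result: [[5,1],[5,2],[8,1],[8,2],[15,1],[15,2],[17,0],[19,2],[21,2],[23,0],[26,2],[29,0],[31,2],[36,0],[39,0],[44,1],[44,2],[47,0],[51,1],[51,2],[53,0],[58,0],[62,1],[62,2],[64,0],[66,0],[68,0],[70,2],[73,0],[76,2]]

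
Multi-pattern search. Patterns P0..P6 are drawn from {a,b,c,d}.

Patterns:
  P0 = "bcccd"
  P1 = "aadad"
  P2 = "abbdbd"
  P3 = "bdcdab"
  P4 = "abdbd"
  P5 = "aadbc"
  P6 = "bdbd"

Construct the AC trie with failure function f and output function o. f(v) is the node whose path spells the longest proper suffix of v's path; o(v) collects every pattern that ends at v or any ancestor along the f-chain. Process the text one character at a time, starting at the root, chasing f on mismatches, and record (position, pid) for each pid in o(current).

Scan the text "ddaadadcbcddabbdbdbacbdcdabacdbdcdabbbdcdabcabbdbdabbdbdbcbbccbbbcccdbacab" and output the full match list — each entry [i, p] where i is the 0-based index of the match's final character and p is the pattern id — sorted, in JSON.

Build:
Trie (insert patterns):
  n0 'ε': a→6 b→1
  n1 'b': c→2 d→16
  n2 'bc': c→3
  n3 'bcc': c→4
  n4 'bccc': d→5
  n5 'bcccd': ·  [P0 ends]
  n6 'a': a→7 b→11
  n7 'aa': d→8
  n8 'aad': a→9 b→24
  n9 'aada': d→10
  n10 'aadad': ·  [P1 ends]
  n11 'ab': b→12 d→21
  n12 'abb': d→13
  n13 'abbd': b→14
  n14 'abbdb': d→15
  n15 'abbdbd': ·  [P2 ends]
  n16 'bd': b→26 c→17
  n17 'bdc': d→18
  n18 'bdcd': a→19
  n19 'bdcda': b→20
  n20 'bdcdab': ·  [P3 ends]
  n21 'abd': b→22
  n22 'abdb': d→23
  n23 'abdbd': ·  [P4 ends]
  n24 'aadb': c→25
  n25 'aadbc': ·  [P5 ends]
  n26 'bdb': d→27
  n27 'bdbd': ·  [P6 ends]

Failure links (BFS by depth):
  n1('b'): parent n0 fail=0; on 'b' 0 → fail=0;  out ∅∪∅=∅
  n6('a'): parent n0 fail=0; on 'a' 0 → fail=0;  out ∅∪∅=∅
  n2('bc'): parent n1 fail=0; on 'c' 0 → fail=0;  out ∅∪∅=∅
  n7('aa'): parent n6 fail=0; on 'a' 0 → fail=6;  out ∅∪∅=∅
  n11('ab'): parent n6 fail=0; on 'b' 0 → fail=1;  out ∅∪∅=∅
  n16('bd'): parent n1 fail=0; on 'd' 0 → fail=0;  out ∅∪∅=∅
  n3('bcc'): parent n2 fail=0; on 'c' 0 → fail=0;  out ∅∪∅=∅
  n8('aad'): parent n7 fail=6; on 'd' 6→0 → fail=0;  out ∅∪∅=∅
  n12('abb'): parent n11 fail=1; on 'b' 1→0 → fail=1;  out ∅∪∅=∅
  n17('bdc'): parent n16 fail=0; on 'c' 0 → fail=0;  out ∅∪∅=∅
  n21('abd'): parent n11 fail=1; on 'd' 1 → fail=16;  out ∅∪∅=∅
  n26('bdb'): parent n16 fail=0; on 'b' 0 → fail=1;  out ∅∪∅=∅
  n4('bccc'): parent n3 fail=0; on 'c' 0 → fail=0;  out ∅∪∅=∅
  n9('aada'): parent n8 fail=0; on 'a' 0 → fail=6;  out ∅∪∅=∅
  n13('abbd'): parent n12 fail=1; on 'd' 1 → fail=16;  out ∅∪∅=∅
  n18('bdcd'): parent n17 fail=0; on 'd' 0 → fail=0;  out ∅∪∅=∅
  n22('abdb'): parent n21 fail=16; on 'b' 16 → fail=26;  out ∅∪∅=∅
  n24('aadb'): parent n8 fail=0; on 'b' 0 → fail=1;  out ∅∪∅=∅
  n27('bdbd'): parent n26 fail=1; on 'd' 1 → fail=16;  out {6}∪∅={6}
  n5('bcccd'): parent n4 fail=0; on 'd' 0 → fail=0;  out {0}∪∅={0}
  n10('aadad'): parent n9 fail=6; on 'd' 6→0 → fail=0;  out {1}∪∅={1}
  n14('abbdb'): parent n13 fail=16; on 'b' 16 → fail=26;  out ∅∪∅=∅
  n19('bdcda'): parent n18 fail=0; on 'a' 0 → fail=6;  out ∅∪∅=∅
  n23('abdbd'): parent n22 fail=26; on 'd' 26 → fail=27;  out {4}∪{6}={4,6}
  n25('aadbc'): parent n24 fail=1; on 'c' 1 → fail=2;  out {5}∪∅={5}
  n15('abbdbd'): parent n14 fail=26; on 'd' 26 → fail=27;  out {2}∪{6}={2,6}
  n20('bdcdab'): parent n19 fail=6; on 'b' 6 → fail=11;  out {3}∪∅={3}

Text stream:
i=0 'd': node 0→0
i=1 'd': node 0→0
i=2 'a': node 0→6
i=3 'a': node 6→7
i=4 'd': node 7→8
i=5 'a': node 8→9
i=6 'd': node 9→10  emit P1@[2:6]
i=7 'c': node 10→0 (fail-walked)
i=8 'b': node 0→1
i=9 'c': node 1→2
i=10 'd': node 2→0 (fail-walked)
i=11 'd': node 0→0
i=12 'a': node 0→6
i=13 'b': node 6→11
i=14 'b': node 11→12
i=15 'd': node 12→13
i=16 'b': node 13→14
i=17 'd': node 14→15  emit P2@[12:17],P6@[14:17]
i=18 'b': node 15→26 (fail-walked)
i=19 'a': node 26→6 (fail-walked)
i=20 'c': node 6→0 (fail-walked)
i=21 'b': node 0→1
i=22 'd': node 1→16
i=23 'c': node 16→17
i=24 'd': node 17→18
i=25 'a': node 18→19
i=26 'b': node 19→20  emit P3@[21:26]
i=27 'a': node 20→6 (fail-walked)
i=28 'c': node 6→0 (fail-walked)
i=29 'd': node 0→0
i=30 'b': node 0→1
i=31 'd': node 1→16
i=32 'c': node 16→17
i=33 'd': node 17→18
i=34 'a': node 18→19
i=35 'b': node 19→20  emit P3@[30:35]
i=36 'b': node 20→12 (fail-walked)
i=37 'b': node 12→1 (fail-walked)
i=38 'd': node 1→16
i=39 'c': node 16→17
i=40 'd': node 17→18
i=41 'a': node 18→19
i=42 'b': node 19→20  emit P3@[37:42]
i=43 'c': node 20→2 (fail-walked)
i=44 'a': node 2→6 (fail-walked)
i=45 'b': node 6→11
i=46 'b': node 11→12
i=47 'd': node 12→13
i=48 'b': node 13→14
i=49 'd': node 14→15  emit P2@[44:49],P6@[46:49]
i=50 'a': node 15→6 (fail-walked)
i=51 'b': node 6→11
i=52 'b': node 11→12
i=53 'd': node 12→13
i=54 'b': node 13→14
i=55 'd': node 14→15  emit P2@[50:55],P6@[52:55]
i=56 'b': node 15→26 (fail-walked)
i=57 'c': node 26→2 (fail-walked)
i=58 'b': node 2→1 (fail-walked)
i=59 'b': node 1→1 (fail-walked)
i=60 'c': node 1→2
i=61 'c': node 2→3
i=62 'b': node 3→1 (fail-walked)
i=63 'b': node 1→1 (fail-walked)
i=64 'b': node 1→1 (fail-walked)
i=65 'c': node 1→2
i=66 'c': node 2→3
i=67 'c': node 3→4
i=68 'd': node 4→5  emit P0@[64:68]
i=69 'b': node 5→1 (fail-walked)
i=70 'a': node 1→6 (fail-walked)
i=71 'c': node 6→0 (fail-walked)
i=72 'a': node 0→6
i=73 'b': node 6→11

All matches (sorted): [[6,1],[17,2],[17,6],[26,3],[35,3],[42,3],[49,2],[49,6],[55,2],[55,6],[68,0]]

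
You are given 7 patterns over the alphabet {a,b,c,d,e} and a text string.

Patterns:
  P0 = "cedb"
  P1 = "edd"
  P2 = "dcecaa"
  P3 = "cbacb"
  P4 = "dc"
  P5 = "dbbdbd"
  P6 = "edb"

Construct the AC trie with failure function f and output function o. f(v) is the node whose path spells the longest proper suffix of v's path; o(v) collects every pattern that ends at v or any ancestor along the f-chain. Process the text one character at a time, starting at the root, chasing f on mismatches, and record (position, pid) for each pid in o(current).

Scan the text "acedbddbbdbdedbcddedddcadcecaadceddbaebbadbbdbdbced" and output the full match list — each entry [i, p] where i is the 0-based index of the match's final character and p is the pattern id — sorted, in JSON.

Build:
Trie (insert patterns):
  0='ε' goto c→1 d→8 e→5
  1='c' goto b→14 e→2
  2='ce' goto d→3
  3='ced' goto b→4
  4='cedb' goto ·  ←P0
  5='e' goto d→6
  6='ed' goto b→23 d→7
  7='edd' goto ·  ←P1
  8='d' goto b→18 c→9
  9='dc' goto e→10  ←P4
  10='dce' goto c→11
  11='dcec' goto a→12
  12='dceca' goto a→13
  13='dcecaa' goto ·  ←P2
  14='cb' goto a→15
  15='cba' goto c→16
  16='cbac' goto b→17
  17='cbacb' goto ·  ←P3
  18='db' goto b→19
  19='dbb' goto d→20
  20='dbbd' goto b→21
  21='dbbdb' goto d→22
  22='dbbdbd' goto ·  ←P5
  23='edb' goto ·  ←P6

BFS fail/out derivation:
  fail(1) 'c': from fail(0)=0 chase 'c': 0 ⇒ 0;  out=∅∪out(0)=∅
  fail(5) 'e': from fail(0)=0 chase 'e': 0 ⇒ 0;  out=∅∪out(0)=∅
  fail(8) 'd': from fail(0)=0 chase 'd': 0 ⇒ 0;  out=∅∪out(0)=∅
  fail(2) 'ce': from fail(1)=0 chase 'e': 0 ⇒ 5;  out=∅∪out(5)=∅
  fail(6) 'ed': from fail(5)=0 chase 'd': 0 ⇒ 8;  out=∅∪out(8)=∅
  fail(9) 'dc': from fail(8)=0 chase 'c': 0 ⇒ 1;  out={4}∪out(1)={4}
  fail(14) 'cb': from fail(1)=0 chase 'b': 0 ⇒ 0;  out=∅∪out(0)=∅
  fail(18) 'db': from fail(8)=0 chase 'b': 0 ⇒ 0;  out=∅∪out(0)=∅
  fail(3) 'ced': from fail(2)=5 chase 'd': 5 ⇒ 6;  out=∅∪out(6)=∅
  fail(7) 'edd': from fail(6)=8 chase 'd': 8→0 ⇒ 8;  out={1}∪out(8)={1}
  fail(10) 'dce': from fail(9)=1 chase 'e': 1 ⇒ 2;  out=∅∪out(2)=∅
  fail(15) 'cba': from fail(14)=0 chase 'a': 0 ⇒ 0;  out=∅∪out(0)=∅
  fail(19) 'dbb': from fail(18)=0 chase 'b': 0 ⇒ 0;  out=∅∪out(0)=∅
  fail(23) 'edb': from fail(6)=8 chase 'b': 8 ⇒ 18;  out={6}∪out(18)={6}
  fail(4) 'cedb': from fail(3)=6 chase 'b': 6 ⇒ 23;  out={0}∪out(23)={0,6}
  fail(11) 'dcec': from fail(10)=2 chase 'c': 2→5→0 ⇒ 1;  out=∅∪out(1)=∅
  fail(16) 'cbac': from fail(15)=0 chase 'c': 0 ⇒ 1;  out=∅∪out(1)=∅
  fail(20) 'dbbd': from fail(19)=0 chase 'd': 0 ⇒ 8;  out=∅∪out(8)=∅
  fail(12) 'dceca': from fail(11)=1 chase 'a': 1→0 ⇒ 0;  out=∅∪out(0)=∅
  fail(17) 'cbacb': from fail(16)=1 chase 'b': 1 ⇒ 14;  out={3}∪out(14)={3}
  fail(21) 'dbbdb': from fail(20)=8 chase 'b': 8 ⇒ 18;  out=∅∪out(18)=∅
  fail(13) 'dcecaa': from fail(12)=0 chase 'a': 0 ⇒ 0;  out={2}∪out(0)={2}
  fail(22) 'dbbdbd': from fail(21)=18 chase 'd': 18→0 ⇒ 8;  out={5}∪out(8)={5}

Run:
i=0 'a': node 0→0
i=1 'c': node 0→1
i=2 'e': node 1→2
i=3 'd': node 2→3
i=4 'b': node 3→4  ** P0@[1:4],P6@[2:4]
i=5 'd': node 4→8 (via fail)
i=6 'd': node 8→8 (via fail)
i=7 'b': node 8→18
i=8 'b': node 18→19
i=9 'd': node 19→20
i=10 'b': node 20→21
i=11 'd': node 21→22  ** P5@[6:11]
i=12 'e': node 22→5 (via fail)
i=13 'd': node 5→6
i=14 'b': node 6→23  ** P6@[12:14]
i=15 'c': node 23→1 (via fail)
i=16 'd': node 1→8 (via fail)
i=17 'd': node 8→8 (via fail)
i=18 'e': node 8→5 (via fail)
i=19 'd': node 5→6
i=20 'd': node 6→7  ** P1@[18:20]
i=21 'd': node 7→8 (via fail)
i=22 'c': node 8→9  ** P4@[21:22]
i=23 'a': node 9→0 (via fail)
i=24 'd': node 0→8
i=25 'c': node 8→9  ** P4@[24:25]
i=26 'e': node 9→10
i=27 'c': node 10→11
i=28 'a': node 11→12
i=29 'a': node 12→13  ** P2@[24:29]
i=30 'd': node 13→8 (via fail)
i=31 'c': node 8→9  ** P4@[30:31]
i=32 'e': node 9→10
i=33 'd': node 10→3 (via fail)
i=34 'd': node 3→7 (via fail)  ** P1@[32:34]
i=35 'b': node 7→18 (via fail)
i=36 'a': node 18→0 (via fail)
i=37 'e': node 0→5
i=38 'b': node 5→0 (via fail)
i=39 'b': node 0→0
i=40 'a': node 0→0
i=41 'd': node 0→8
i=42 'b': node 8→18
i=43 'b': node 18→19
i=44 'd': node 19→20
i=45 'b': node 20→21
i=46 'd': node 21→22  ** P5@[41:46]
i=47 'b': node 22→18 (via fail)
i=48 'c': node 18→1 (via fail)
i=49 'e': node 1→2
i=50 'd': node 2→3

Matches: [[4,0],[4,6],[11,5],[14,6],[20,1],[22,4],[25,4],[29,2],[31,4],[34,1],[46,5]]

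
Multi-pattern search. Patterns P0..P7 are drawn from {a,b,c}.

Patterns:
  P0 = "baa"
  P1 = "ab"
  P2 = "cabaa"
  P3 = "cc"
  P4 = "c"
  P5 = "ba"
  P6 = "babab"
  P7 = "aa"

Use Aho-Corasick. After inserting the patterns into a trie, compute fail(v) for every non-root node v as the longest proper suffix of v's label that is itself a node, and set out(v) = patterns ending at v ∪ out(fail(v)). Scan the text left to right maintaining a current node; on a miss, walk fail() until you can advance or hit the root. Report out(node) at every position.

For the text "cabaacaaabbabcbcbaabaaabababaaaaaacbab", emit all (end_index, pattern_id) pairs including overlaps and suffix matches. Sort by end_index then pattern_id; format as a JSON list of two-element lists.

Construct AC machine:
Trie nodes:
  0='ε' goto a→4 b→1 c→6
  1='b' goto a→2
  2='ba' goto a→3 b→12  ←P5
  3='baa' goto ·  ←P0
  4='a' goto a→15 b→5
  5='ab' goto ·  ←P1
  6='c' goto a→7 c→11  ←P4
  7='ca' goto b→8
  8='cab' goto a→9
  9='caba' goto a→10
  10='cabaa' goto ·  ←P2
  11='cc' goto ·  ←P3
  12='bab' goto a→13
  13='baba' goto b→14
  14='babab' goto ·  ←P6
  15='aa' goto ·  ←P7

Failure links (BFS by depth):
  n1('b'): parent n0 fail=0; on 'b' 0 → fail=0;  out ∅∪∅=∅
  n4('a'): parent n0 fail=0; on 'a' 0 → fail=0;  out ∅∪∅=∅
  n6('c'): parent n0 fail=0; on 'c' 0 → fail=0;  out {4}∪∅={4}
  n2('ba'): parent n1 fail=0; on 'a' 0 → fail=4;  out {5}∪∅={5}
  n5('ab'): parent n4 fail=0; on 'b' 0 → fail=1;  out {1}∪∅={1}
  n7('ca'): parent n6 fail=0; on 'a' 0 → fail=4;  out ∅∪∅=∅
  n11('cc'): parent n6 fail=0; on 'c' 0 → fail=6;  out {3}∪{4}={3,4}
  n15('aa'): parent n4 fail=0; on 'a' 0 → fail=4;  out {7}∪∅={7}
  n3('baa'): parent n2 fail=4; on 'a' 4 → fail=15;  out {0}∪{7}={0,7}
  n8('cab'): parent n7 fail=4; on 'b' 4 → fail=5;  out ∅∪{1}={1}
  n12('bab'): parent n2 fail=4; on 'b' 4 → fail=5;  out ∅∪{1}={1}
  n9('caba'): parent n8 fail=5; on 'a' 5→1 → fail=2;  out ∅∪{5}={5}
  n13('baba'): parent n12 fail=5; on 'a' 5→1 → fail=2;  out ∅∪{5}={5}
  n10('cabaa'): parent n9 fail=2; on 'a' 2 → fail=3;  out {2}∪{0,7}={0,2,7}
  n14('babab'): parent n13 fail=2; on 'b' 2 → fail=12;  out {6}∪{1}={1,6}

Run:
[0] read 'c'  n0⇒n6  → match P4@[0:0]
[1] read 'a'  n6⇒n7
[2] read 'b'  n7⇒n8  → match P1@[1:2]
[3] read 'a'  n8⇒n9  → match P5@[2:3]
[4] read 'a'  n9⇒n10  → match P0@[2:4],P2@[0:4],P7@[3:4]
[5] read 'c'  n10⇒n6 ·f  → match P4@[5:5]
[6] read 'a'  n6⇒n7
[7] read 'a'  n7⇒n15 ·f  → match P7@[6:7]
[8] read 'a'  n15⇒n15 ·f  → match P7@[7:8]
[9] read 'b'  n15⇒n5 ·f  → match P1@[8:9]
[10] read 'b'  n5⇒n1 ·f
[11] read 'a'  n1⇒n2  → match P5@[10:11]
[12] read 'b'  n2⇒n12  → match P1@[11:12]
[13] read 'c'  n12⇒n6 ·f  → match P4@[13:13]
[14] read 'b'  n6⇒n1 ·f
[15] read 'c'  n1⇒n6 ·f  → match P4@[15:15]
[16] read 'b'  n6⇒n1 ·f
[17] read 'a'  n1⇒n2  → match P5@[16:17]
[18] read 'a'  n2⇒n3  → match P0@[16:18],P7@[17:18]
[19] read 'b'  n3⇒n5 ·f  → match P1@[18:19]
[20] read 'a'  n5⇒n2 ·f  → match P5@[19:20]
[21] read 'a'  n2⇒n3  → match P0@[19:21],P7@[20:21]
[22] read 'a'  n3⇒n15 ·f  → match P7@[21:22]
[23] read 'b'  n15⇒n5 ·f  → match P1@[22:23]
[24] read 'a'  n5⇒n2 ·f  → match P5@[23:24]
[25] read 'b'  n2⇒n12  → match P1@[24:25]
[26] read 'a'  n12⇒n13  → match P5@[25:26]
[27] read 'b'  n13⇒n14  → match P1@[26:27],P6@[23:27]
[28] read 'a'  n14⇒n13 ·f  → match P5@[27:28]
[29] read 'a'  n13⇒n3 ·f  → match P0@[27:29],P7@[28:29]
[30] read 'a'  n3⇒n15 ·f  → match P7@[29:30]
[31] read 'a'  n15⇒n15 ·f  → match P7@[30:31]
[32] read 'a'  n15⇒n15 ·f  → match P7@[31:32]
[33] read 'a'  n15⇒n15 ·f  → match P7@[32:33]
[34] read 'c'  n15⇒n6 ·f  → match P4@[34:34]
[35] read 'b'  n6⇒n1 ·f
[36] read 'a'  n1⇒n2  → match P5@[35:36]
[37] read 'b'  n2⇒n12  → match P1@[36:37]

Result: [[0,4],[2,1],[3,5],[4,0],[4,2],[4,7],[5,4],[7,7],[8,7],[9,1],[11,5],[12,1],[13,4],[15,4],[17,5],[18,0],[18,7],[19,1],[20,5],[21,0],[21,7],[22,7],[23,1],[24,5],[25,1],[26,5],[27,1],[27,6],[28,5],[29,0],[29,7],[30,7],[31,7],[32,7],[33,7],[34,4],[36,5],[37,1]]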